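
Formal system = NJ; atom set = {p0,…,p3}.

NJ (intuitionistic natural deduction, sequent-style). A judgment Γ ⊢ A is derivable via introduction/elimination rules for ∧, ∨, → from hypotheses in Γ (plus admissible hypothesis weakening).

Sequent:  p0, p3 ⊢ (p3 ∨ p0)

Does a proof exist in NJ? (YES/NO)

Derivation (root first):
[Wk] p0, p3 ⊢ (p3 ∨ p0)
  [∨I₂] p0 ⊢ (p3 ∨ p0)
    [Ax] p0 ⊢ p0

Result: YES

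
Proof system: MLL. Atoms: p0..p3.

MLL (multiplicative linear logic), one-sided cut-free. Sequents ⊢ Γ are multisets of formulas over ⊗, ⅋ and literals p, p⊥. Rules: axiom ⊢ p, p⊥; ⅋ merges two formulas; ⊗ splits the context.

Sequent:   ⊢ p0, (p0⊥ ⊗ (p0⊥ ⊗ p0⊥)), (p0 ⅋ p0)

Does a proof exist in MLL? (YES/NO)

Proof tree:
[⅋]  ⊢ p0, (p0⊥ ⊗ (p0⊥ ⊗ p0⊥)), (p0 ⅋ p0)
  [⊗]  ⊢ p0, p0, p0, (p0⊥ ⊗ (p0⊥ ⊗ p0⊥))
    [Ax]  ⊢ p0, p0⊥
    [⊗]  ⊢ p0, p0, (p0⊥ ⊗ p0⊥)
      [Ax]  ⊢ p0, p0⊥
      [Ax]  ⊢ p0, p0⊥

Result: YES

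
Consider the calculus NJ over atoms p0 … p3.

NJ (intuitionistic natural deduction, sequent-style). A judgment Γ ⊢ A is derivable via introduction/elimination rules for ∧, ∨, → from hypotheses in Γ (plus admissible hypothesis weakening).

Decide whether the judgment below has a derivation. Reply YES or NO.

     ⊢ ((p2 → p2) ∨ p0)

Derivation (root first):
[∨I₁]  ⊢ ((p2 → p2) ∨ p0)
  [→I]  ⊢ (p2 → p2)
    [Ax] p2 ⊢ p2

Result: YES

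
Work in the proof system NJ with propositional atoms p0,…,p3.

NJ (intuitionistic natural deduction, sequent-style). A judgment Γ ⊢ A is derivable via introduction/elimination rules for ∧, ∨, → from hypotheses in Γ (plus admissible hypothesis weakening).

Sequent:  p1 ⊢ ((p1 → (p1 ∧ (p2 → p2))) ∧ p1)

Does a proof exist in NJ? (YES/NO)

Proof tree:
[∧I] p1 ⊢ ((p1 → (p1 ∧ (p2 → p2))) ∧ p1)
  [→I]  ⊢ (p1 → (p1 ∧ (p2 → p2)))
    [∧I] p1 ⊢ (p1 ∧ (p2 → p2))
      [Ax] p1 ⊢ p1
      [→I]  ⊢ (p2 → p2)
        [Ax] p2 ⊢ p2
  [Ax] p1 ⊢ p1

Result: YES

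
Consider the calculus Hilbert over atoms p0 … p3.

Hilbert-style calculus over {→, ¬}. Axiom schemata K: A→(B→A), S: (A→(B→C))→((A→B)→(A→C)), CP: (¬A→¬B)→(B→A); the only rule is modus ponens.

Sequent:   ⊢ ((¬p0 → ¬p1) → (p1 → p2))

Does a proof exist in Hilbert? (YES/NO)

Enumerate valuations to refute Γ ⊢ Δ:
  v=0000: Γ:[] Δ:[((¬p0 → ¬p1) → (p1 → p2))=T] refutes=False
  v=0001: Γ:[] Δ:[((¬p0 → ¬p1) → (p1 → p2))=T] refutes=False
  v=0010: Γ:[] Δ:[((¬p0 → ¬p1) → (p1 → p2))=T] refutes=False
  v=0011: Γ:[] Δ:[((¬p0 → ¬p1) → (p1 → p2))=T] refutes=False
  v=0100: Γ:[] Δ:[((¬p0 → ¬p1) → (p1 → p2))=T] refutes=False
  v=0101: Γ:[] Δ:[((¬p0 → ¬p1) → (p1 → p2))=T] refutes=False
  v=0110: Γ:[] Δ:[((¬p0 → ¬p1) → (p1 → p2))=T] refutes=False
  v=0111: Γ:[] Δ:[((¬p0 → ¬p1) → (p1 → p2))=T] refutes=False
  v=1000: Γ:[] Δ:[((¬p0 → ¬p1) → (p1 → p2))=T] refutes=False
  v=1001: Γ:[] Δ:[((¬p0 → ¬p1) → (p1 → p2))=T] refutes=False
  v=1010: Γ:[] Δ:[((¬p0 → ¬p1) → (p1 → p2))=T] refutes=False
  v=1011: Γ:[] Δ:[((¬p0 → ¬p1) → (p1 → p2))=T] refutes=False
  v=1100: Γ:[] Δ:[((¬p0 → ¬p1) → (p1 → p2))=F] refutes=True  ← countermodel

Result: NO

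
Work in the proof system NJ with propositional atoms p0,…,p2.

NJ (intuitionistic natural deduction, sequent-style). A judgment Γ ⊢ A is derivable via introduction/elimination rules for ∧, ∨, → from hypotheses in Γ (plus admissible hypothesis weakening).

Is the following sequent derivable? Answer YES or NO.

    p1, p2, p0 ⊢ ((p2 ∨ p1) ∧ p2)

Derivation (root first):
[∧I] p1, p2, p0 ⊢ ((p2 ∨ p1) ∧ p2)
  [Wk] p1, p0 ⊢ (p2 ∨ p1)
    [∨I₂] p1 ⊢ (p2 ∨ p1)
      [Ax] p1 ⊢ p1
  [Ax] p2 ⊢ p2

Result: YES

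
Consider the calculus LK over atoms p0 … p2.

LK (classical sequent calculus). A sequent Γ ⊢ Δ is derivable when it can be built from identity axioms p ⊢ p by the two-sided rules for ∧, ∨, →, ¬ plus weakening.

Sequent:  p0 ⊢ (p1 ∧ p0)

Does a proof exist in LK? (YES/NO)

Truth-table refutation:
  v=000: Γ:[p0=F] Δ:[(p1 ∧ p0)=F] refutes=False
  v=001: Γ:[p0=F] Δ:[(p1 ∧ p0)=F] refutes=False
  v=010: Γ:[p0=F] Δ:[(p1 ∧ p0)=F] refutes=False
  v=011: Γ:[p0=F] Δ:[(p1 ∧ p0)=F] refutes=False
  v=100: Γ:[p0=T] Δ:[(p1 ∧ p0)=F] refutes=True  ← countermodel

Result: NO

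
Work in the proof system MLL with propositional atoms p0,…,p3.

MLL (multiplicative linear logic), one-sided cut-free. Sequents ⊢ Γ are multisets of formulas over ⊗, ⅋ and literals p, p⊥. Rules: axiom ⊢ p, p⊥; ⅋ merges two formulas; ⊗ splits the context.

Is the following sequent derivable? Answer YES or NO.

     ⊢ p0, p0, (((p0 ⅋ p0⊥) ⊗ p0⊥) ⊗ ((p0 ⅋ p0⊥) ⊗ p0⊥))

Derivation trace:
[⊗]  ⊢ p0, p0, (((p0 ⅋ p0⊥) ⊗ p0⊥) ⊗ ((p0 ⅋ p0⊥) ⊗ p0⊥))
  [⊗]  ⊢ p0, ((p0 ⅋ p0⊥) ⊗ p0⊥)
    [⅋]  ⊢ (p0 ⅋ p0⊥)
      [Ax]  ⊢ p0, p0⊥
    [Ax]  ⊢ p0, p0⊥
  [⊗]  ⊢ p0, ((p0 ⅋ p0⊥) ⊗ p0⊥)
    [⅋]  ⊢ (p0 ⅋ p0⊥)
      [Ax]  ⊢ p0, p0⊥
    [Ax]  ⊢ p0, p0⊥

Result: YES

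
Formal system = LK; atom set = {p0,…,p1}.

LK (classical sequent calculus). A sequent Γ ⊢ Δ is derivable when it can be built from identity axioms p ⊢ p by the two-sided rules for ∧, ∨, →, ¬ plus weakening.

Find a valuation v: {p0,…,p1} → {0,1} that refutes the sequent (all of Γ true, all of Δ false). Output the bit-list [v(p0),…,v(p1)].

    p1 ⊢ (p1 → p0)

Enumerate valuations to refute Γ ⊢ Δ:
  v=00: Γ:[p1=F] Δ:[(p1 → p0)=T] refutes=False
  v=01: Γ:[p1=T] Δ:[(p1 → p0)=F] refutes=True  ← countermodel

Result: [0, 1]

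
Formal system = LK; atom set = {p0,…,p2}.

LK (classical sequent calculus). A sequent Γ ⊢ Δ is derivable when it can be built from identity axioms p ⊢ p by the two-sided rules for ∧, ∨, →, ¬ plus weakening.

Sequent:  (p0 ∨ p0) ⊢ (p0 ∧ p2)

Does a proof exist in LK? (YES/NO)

Search for a countermodel by truth-table:
  v=000: Γ:[(p0 ∨ p0)=F] Δ:[(p0 ∧ p2)=F] refutes=False
  v=001: Γ:[(p0 ∨ p0)=F] Δ:[(p0 ∧ p2)=F] refutes=False
  v=010: Γ:[(p0 ∨ p0)=F] Δ:[(p0 ∧ p2)=F] refutes=False
  v=011: Γ:[(p0 ∨ p0)=F] Δ:[(p0 ∧ p2)=F] refutes=False
  v=100: Γ:[(p0 ∨ p0)=T] Δ:[(p0 ∧ p2)=F] refutes=True  ← countermodel

Result: NO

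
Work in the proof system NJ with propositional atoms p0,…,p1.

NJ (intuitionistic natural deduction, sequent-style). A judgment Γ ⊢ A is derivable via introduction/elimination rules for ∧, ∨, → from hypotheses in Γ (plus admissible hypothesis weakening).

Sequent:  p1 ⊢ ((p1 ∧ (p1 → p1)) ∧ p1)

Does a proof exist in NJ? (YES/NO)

Derivation (root first):
[∧I] p1 ⊢ ((p1 ∧ (p1 → p1)) ∧ p1)
  [∧I] p1 ⊢ (p1 ∧ (p1 → p1))
    [Ax] p1 ⊢ p1
    [→I]  ⊢ (p1 → p1)
      [Ax] p1 ⊢ p1
  [Ax] p1 ⊢ p1

Result: YES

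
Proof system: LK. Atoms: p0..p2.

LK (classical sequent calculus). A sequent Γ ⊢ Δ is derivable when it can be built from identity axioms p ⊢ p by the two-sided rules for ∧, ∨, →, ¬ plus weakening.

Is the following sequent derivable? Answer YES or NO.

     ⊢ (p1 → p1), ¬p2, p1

Derivation trace:
[WR]  ⊢ (p1 → p1), ¬p2, p1
  [¬R]  ⊢ (p1 → p1), ¬p2
    [→R] p2 ⊢ (p1 → p1)
      [WL] p1, p2 ⊢ p1
        [Ax] p1 ⊢ p1

Result: YES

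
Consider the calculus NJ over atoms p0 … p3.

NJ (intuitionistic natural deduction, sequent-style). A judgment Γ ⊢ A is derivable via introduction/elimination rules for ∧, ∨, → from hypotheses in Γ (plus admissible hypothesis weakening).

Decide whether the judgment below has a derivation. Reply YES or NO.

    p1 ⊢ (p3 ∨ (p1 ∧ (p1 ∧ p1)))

Derivation trace:
[∨I₂] p1 ⊢ (p3 ∨ (p1 ∧ (p1 ∧ p1)))
  [∧I] p1 ⊢ (p1 ∧ (p1 ∧ p1))
    [Ax] p1 ⊢ p1
    [∧I] p1 ⊢ (p1 ∧ p1)
      [Ax] p1 ⊢ p1
      [Ax] p1 ⊢ p1

Result: YES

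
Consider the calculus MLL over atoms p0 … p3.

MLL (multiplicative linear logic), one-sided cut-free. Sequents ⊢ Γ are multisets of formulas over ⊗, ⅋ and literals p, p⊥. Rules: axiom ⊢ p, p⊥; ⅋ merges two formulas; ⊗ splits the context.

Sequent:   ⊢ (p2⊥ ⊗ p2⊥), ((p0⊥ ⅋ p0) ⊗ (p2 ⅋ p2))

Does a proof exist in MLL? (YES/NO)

Derivation trace:
[⊗]  ⊢ (p2⊥ ⊗ p2⊥), ((p0⊥ ⅋ p0) ⊗ (p2 ⅋ p2))
  [⅋]  ⊢ (p0⊥ ⅋ p0)
    [Ax]  ⊢ p0, p0⊥
  [⅋]  ⊢ (p2⊥ ⊗ p2⊥), (p2 ⅋ p2)
    [⊗]  ⊢ p2, p2, (p2⊥ ⊗ p2⊥)
      [Ax]  ⊢ p2, p2⊥
      [Ax]  ⊢ p2, p2⊥

Result: YES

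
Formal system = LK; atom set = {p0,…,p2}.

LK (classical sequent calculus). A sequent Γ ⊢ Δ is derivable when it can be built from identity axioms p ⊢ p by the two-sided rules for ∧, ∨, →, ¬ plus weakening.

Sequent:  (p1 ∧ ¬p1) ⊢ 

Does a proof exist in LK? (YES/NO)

Derivation (root first):
[∧L] (p1 ∧ ¬p1) ⊢ 
  [¬L] p1, ¬p1 ⊢ 
    [Ax] p1 ⊢ p1

Result: YES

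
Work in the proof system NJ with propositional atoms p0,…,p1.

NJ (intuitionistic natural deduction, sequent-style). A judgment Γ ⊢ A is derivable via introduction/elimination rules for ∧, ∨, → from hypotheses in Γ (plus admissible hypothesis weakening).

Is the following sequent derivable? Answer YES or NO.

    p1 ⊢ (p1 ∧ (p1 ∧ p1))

Derivation trace:
[∧I] p1 ⊢ (p1 ∧ (p1 ∧ p1))
  [Ax] p1 ⊢ p1
  [∧I] p1 ⊢ (p1 ∧ p1)
    [Ax] p1 ⊢ p1
    [Ax] p1 ⊢ p1

Result: YES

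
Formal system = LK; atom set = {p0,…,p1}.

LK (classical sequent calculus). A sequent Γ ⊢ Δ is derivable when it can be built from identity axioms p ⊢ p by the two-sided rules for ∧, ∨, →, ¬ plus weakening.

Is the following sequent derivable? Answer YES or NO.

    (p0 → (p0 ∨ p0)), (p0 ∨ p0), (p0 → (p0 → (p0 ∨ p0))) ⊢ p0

Derivation trace:
[→L] (p0 → (p0 ∨ p0)), (p0 ∨ p0), (p0 → (p0 → (p0 ∨ p0))) ⊢ p0
  [→L] (p0 ∨ p0), (p0 → (p0 ∨ p0)) ⊢ p0
    [∨L] (p0 ∨ p0) ⊢ p0
      [Ax] p0 ⊢ p0
      [Ax] p0 ⊢ p0
    [∨L] (p0 ∨ p0) ⊢ p0
      [Ax] p0 ⊢ p0
      [Ax] p0 ⊢ p0
  [→L] (p0 ∨ p0), (p0 → (p0 ∨ p0)) ⊢ p0
    [∨L] (p0 ∨ p0) ⊢ p0
      [Ax] p0 ⊢ p0
      [Ax] p0 ⊢ p0
    [∨L] (p0 ∨ p0) ⊢ p0
      [Ax] p0 ⊢ p0
      [Ax] p0 ⊢ p0

Result: YES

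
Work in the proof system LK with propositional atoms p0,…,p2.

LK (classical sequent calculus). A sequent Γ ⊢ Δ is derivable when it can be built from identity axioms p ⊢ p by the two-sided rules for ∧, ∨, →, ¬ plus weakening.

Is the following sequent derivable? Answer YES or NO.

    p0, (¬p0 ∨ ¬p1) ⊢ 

Truth-table refutation:
  v=000: Γ:[p0=F, (¬p0 ∨ ¬p1)=T] Δ:[] refutes=False
  v=001: Γ:[p0=F, (¬p0 ∨ ¬p1)=T] Δ:[] refutes=False
  v=010: Γ:[p0=F, (¬p0 ∨ ¬p1)=T] Δ:[] refutes=False
  v=011: Γ:[p0=F, (¬p0 ∨ ¬p1)=T] Δ:[] refutes=False
  v=100: Γ:[p0=T, (¬p0 ∨ ¬p1)=T] Δ:[] refutes=True  ← countermodel

Result: NO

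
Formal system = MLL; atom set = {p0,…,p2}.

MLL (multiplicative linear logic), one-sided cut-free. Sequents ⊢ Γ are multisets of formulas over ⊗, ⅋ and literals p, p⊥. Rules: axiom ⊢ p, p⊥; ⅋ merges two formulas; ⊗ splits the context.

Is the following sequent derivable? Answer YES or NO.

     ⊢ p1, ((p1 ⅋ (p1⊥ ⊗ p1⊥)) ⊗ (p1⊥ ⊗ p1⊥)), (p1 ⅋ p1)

Proof tree:
[⅋]  ⊢ p1, ((p1 ⅋ (p1⊥ ⊗ p1⊥)) ⊗ (p1⊥ ⊗ p1⊥)), (p1 ⅋ p1)
  [⊗]  ⊢ p1, p1, p1, ((p1 ⅋ (p1⊥ ⊗ p1⊥)) ⊗ (p1⊥ ⊗ p1⊥))
    [⅋]  ⊢ p1, (p1 ⅋ (p1⊥ ⊗ p1⊥))
      [⊗]  ⊢ p1, p1, (p1⊥ ⊗ p1⊥)
        [Ax]  ⊢ p1, p1⊥
        [Ax]  ⊢ p1, p1⊥
    [⊗]  ⊢ p1, p1, (p1⊥ ⊗ p1⊥)
      [Ax]  ⊢ p1, p1⊥
      [Ax]  ⊢ p1, p1⊥

Result: YES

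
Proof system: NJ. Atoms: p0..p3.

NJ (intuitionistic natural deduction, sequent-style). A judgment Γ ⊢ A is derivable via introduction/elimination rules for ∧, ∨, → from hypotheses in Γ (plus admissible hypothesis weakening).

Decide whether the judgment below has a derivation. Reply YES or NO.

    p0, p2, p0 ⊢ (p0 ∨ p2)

Derivation (root first):
[Wk] p0, p2, p0 ⊢ (p0 ∨ p2)
  [Wk] p0, p2 ⊢ (p0 ∨ p2)
    [∨I₁] p0 ⊢ (p0 ∨ p2)
      [Ax] p0 ⊢ p0

Result: YES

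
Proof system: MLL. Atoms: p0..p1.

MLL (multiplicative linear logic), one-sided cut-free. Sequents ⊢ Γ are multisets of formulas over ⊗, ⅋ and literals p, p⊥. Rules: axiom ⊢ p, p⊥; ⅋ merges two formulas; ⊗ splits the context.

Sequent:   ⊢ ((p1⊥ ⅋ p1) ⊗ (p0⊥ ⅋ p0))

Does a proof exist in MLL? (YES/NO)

Derivation (root first):
[⊗]  ⊢ ((p1⊥ ⅋ p1) ⊗ (p0⊥ ⅋ p0))
  [⅋]  ⊢ (p1⊥ ⅋ p1)
    [Ax]  ⊢ p1, p1⊥
  [⅋]  ⊢ (p0⊥ ⅋ p0)
    [Ax]  ⊢ p0, p0⊥

Result: YES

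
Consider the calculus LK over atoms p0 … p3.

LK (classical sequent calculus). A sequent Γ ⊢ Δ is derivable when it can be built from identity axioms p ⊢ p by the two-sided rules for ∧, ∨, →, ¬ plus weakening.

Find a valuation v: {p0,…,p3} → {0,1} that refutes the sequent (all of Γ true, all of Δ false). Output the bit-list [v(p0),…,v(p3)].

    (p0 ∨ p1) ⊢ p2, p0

Enumerate valuations to refute Γ ⊢ Δ:
  v=0000: Γ:[(p0 ∨ p1)=F] Δ:[p2=F, p0=F] refutes=False
  v=0001: Γ:[(p0 ∨ p1)=F] Δ:[p2=F, p0=F] refutes=False
  v=0010: Γ:[(p0 ∨ p1)=F] Δ:[p2=T, p0=F] refutes=False
  v=0011: Γ:[(p0 ∨ p1)=F] Δ:[p2=T, p0=F] refutes=False
  v=0100: Γ:[(p0 ∨ p1)=T] Δ:[p2=F, p0=F] refutes=True  ← countermodel

Result: [0, 1, 0, 0]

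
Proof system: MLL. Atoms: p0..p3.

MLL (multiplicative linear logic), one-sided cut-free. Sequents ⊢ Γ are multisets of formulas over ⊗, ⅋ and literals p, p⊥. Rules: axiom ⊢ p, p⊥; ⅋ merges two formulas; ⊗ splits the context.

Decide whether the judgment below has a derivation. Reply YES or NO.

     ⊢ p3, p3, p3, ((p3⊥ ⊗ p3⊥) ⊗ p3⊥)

Derivation (root first):
[⊗]  ⊢ p3, p3, p3, ((p3⊥ ⊗ p3⊥) ⊗ p3⊥)
  [⊗]  ⊢ p3, p3, (p3⊥ ⊗ p3⊥)
    [Ax]  ⊢ p3, p3⊥
    [Ax]  ⊢ p3, p3⊥
  [Ax]  ⊢ p3, p3⊥

Result: YES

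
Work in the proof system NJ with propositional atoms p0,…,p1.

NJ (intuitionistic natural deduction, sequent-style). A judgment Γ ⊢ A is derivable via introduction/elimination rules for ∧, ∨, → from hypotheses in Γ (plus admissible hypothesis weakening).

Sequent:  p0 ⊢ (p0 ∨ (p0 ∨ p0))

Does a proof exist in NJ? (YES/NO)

Derivation (root first):
[∨I₂] p0 ⊢ (p0 ∨ (p0 ∨ p0))
  [∨I₂] p0 ⊢ (p0 ∨ p0)
    [Ax] p0 ⊢ p0

Result: YES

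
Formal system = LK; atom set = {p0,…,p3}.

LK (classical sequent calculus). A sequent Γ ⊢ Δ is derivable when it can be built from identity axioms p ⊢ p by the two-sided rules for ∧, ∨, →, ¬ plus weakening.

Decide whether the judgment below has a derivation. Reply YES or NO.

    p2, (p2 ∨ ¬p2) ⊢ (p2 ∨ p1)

Derivation trace:
[∨R] p2, (p2 ∨ ¬p2) ⊢ (p2 ∨ p1)
  [∨L] p2, (p2 ∨ ¬p2) ⊢ p1, p2
    [WR] p2 ⊢ p2, p1
      [Ax] p2 ⊢ p2
    [¬L] p2, ¬p2 ⊢ 
      [Ax] p2 ⊢ p2

Result: YES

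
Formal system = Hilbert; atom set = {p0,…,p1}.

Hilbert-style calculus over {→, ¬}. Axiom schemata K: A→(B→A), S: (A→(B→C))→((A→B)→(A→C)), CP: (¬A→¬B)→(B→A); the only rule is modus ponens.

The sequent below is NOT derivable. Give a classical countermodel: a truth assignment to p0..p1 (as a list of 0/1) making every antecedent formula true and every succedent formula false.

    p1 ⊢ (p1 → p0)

Truth-table refutation:
  v=00: Γ:[p1=F] Δ:[(p1 → p0)=T] refutes=False
  v=01: Γ:[p1=T] Δ:[(p1 → p0)=F] refutes=True  ← countermodel

Result: [0, 1]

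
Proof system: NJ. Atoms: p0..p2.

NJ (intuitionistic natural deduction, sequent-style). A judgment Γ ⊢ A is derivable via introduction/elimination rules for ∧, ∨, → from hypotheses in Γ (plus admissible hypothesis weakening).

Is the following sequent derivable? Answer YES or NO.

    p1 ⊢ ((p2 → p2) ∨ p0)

Proof tree:
[∨I₁] p1 ⊢ ((p2 → p2) ∨ p0)
  [Wk] p1 ⊢ (p2 → p2)
    [→I]  ⊢ (p2 → p2)
      [Ax] p2 ⊢ p2

Result: YES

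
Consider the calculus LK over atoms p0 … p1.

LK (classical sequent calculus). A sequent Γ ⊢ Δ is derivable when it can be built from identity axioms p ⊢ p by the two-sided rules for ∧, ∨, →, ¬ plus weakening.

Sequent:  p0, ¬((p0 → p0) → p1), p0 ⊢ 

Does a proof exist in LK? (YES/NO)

Search for a countermodel by truth-table:
  v=00: Γ:[p0=F, ¬((p0 → p0) → p1)=T, p0=F] Δ:[] refutes=False
  v=01: Γ:[p0=F, ¬((p0 → p0) → p1)=F, p0=F] Δ:[] refutes=False
  v=10: Γ:[p0=T, ¬((p0 → p0) → p1)=T, p0=T] Δ:[] refutes=True  ← countermodel

Result: NO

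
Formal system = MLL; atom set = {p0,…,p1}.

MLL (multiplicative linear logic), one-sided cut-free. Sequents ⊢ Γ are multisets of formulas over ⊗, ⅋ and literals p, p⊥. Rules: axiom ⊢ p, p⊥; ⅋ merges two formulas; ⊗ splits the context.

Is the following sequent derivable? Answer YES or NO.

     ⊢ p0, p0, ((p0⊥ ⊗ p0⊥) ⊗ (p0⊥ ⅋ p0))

Proof tree:
[⊗]  ⊢ p0, p0, ((p0⊥ ⊗ p0⊥) ⊗ (p0⊥ ⅋ p0))
  [⊗]  ⊢ p0, p0, (p0⊥ ⊗ p0⊥)
    [Ax]  ⊢ p0, p0⊥
    [Ax]  ⊢ p0, p0⊥
  [⅋]  ⊢ (p0⊥ ⅋ p0)
    [Ax]  ⊢ p0, p0⊥

Result: YES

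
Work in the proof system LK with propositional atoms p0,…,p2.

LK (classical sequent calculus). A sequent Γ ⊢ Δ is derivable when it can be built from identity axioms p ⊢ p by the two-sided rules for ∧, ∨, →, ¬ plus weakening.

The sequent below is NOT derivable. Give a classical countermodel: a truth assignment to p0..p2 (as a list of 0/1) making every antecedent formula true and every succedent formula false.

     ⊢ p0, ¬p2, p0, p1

Search for a countermodel by truth-table:
  v=000: Γ:[] Δ:[p0=F, ¬p2=T, p0=F, p1=F] refutes=False
  v=001: Γ:[] Δ:[p0=F, ¬p2=F, p0=F, p1=F] refutes=True  ← countermodel

Result: [0, 0, 1]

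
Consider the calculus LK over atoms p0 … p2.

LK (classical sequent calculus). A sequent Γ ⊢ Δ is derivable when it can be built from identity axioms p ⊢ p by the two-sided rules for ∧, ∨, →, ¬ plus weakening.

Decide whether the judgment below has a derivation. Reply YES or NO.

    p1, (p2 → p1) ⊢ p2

Truth-table refutation:
  v=000: Γ:[p1=F, (p2 → p1)=T] Δ:[p2=F] refutes=False
  v=001: Γ:[p1=F, (p2 → p1)=F] Δ:[p2=T] refutes=False
  v=010: Γ:[p1=T, (p2 → p1)=T] Δ:[p2=F] refutes=True  ← countermodel

Result: NO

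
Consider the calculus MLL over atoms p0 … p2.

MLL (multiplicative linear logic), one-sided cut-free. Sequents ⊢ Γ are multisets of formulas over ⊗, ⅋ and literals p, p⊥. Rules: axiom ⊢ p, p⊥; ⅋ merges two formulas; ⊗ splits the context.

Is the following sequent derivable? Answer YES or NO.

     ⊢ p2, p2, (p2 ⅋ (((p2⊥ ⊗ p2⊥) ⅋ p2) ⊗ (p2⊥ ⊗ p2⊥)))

Proof tree:
[⅋]  ⊢ p2, p2, (p2 ⅋ (((p2⊥ ⊗ p2⊥) ⅋ p2) ⊗ (p2⊥ ⊗ p2⊥)))
  [⊗]  ⊢ p2, p2, p2, (((p2⊥ ⊗ p2⊥) ⅋ p2) ⊗ (p2⊥ ⊗ p2⊥))
    [⅋]  ⊢ p2, ((p2⊥ ⊗ p2⊥) ⅋ p2)
      [⊗]  ⊢ p2, p2, (p2⊥ ⊗ p2⊥)
        [Ax]  ⊢ p2, p2⊥
        [Ax]  ⊢ p2, p2⊥
    [⊗]  ⊢ p2, p2, (p2⊥ ⊗ p2⊥)
      [Ax]  ⊢ p2, p2⊥
      [Ax]  ⊢ p2, p2⊥

Result: YES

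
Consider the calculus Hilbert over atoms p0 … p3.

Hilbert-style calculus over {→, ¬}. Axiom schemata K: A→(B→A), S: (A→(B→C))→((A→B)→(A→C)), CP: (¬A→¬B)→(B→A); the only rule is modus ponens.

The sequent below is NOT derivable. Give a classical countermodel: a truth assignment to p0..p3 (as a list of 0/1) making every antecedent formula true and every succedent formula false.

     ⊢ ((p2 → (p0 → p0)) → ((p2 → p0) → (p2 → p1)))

Search for a countermodel by truth-table:
  v=0000: Γ:[] Δ:[((p2 → (p0 → p0)) → ((p2 → p0) → (p2 → p1)))=T] refutes=False
  v=0001: Γ:[] Δ:[((p2 → (p0 → p0)) → ((p2 → p0) → (p2 → p1)))=T] refutes=False
  v=0010: Γ:[] Δ:[((p2 → (p0 → p0)) → ((p2 → p0) → (p2 → p1)))=T] refutes=False
  v=0011: Γ:[] Δ:[((p2 → (p0 → p0)) → ((p2 → p0) → (p2 → p1)))=T] refutes=False
  v=0100: Γ:[] Δ:[((p2 → (p0 → p0)) → ((p2 → p0) → (p2 → p1)))=T] refutes=False
  v=0101: Γ:[] Δ:[((p2 → (p0 → p0)) → ((p2 → p0) → (p2 → p1)))=T] refutes=False
  v=0110: Γ:[] Δ:[((p2 → (p0 → p0)) → ((p2 → p0) → (p2 → p1)))=T] refutes=False
  v=0111: Γ:[] Δ:[((p2 → (p0 → p0)) → ((p2 → p0) → (p2 → p1)))=T] refutes=False
  v=1000: Γ:[] Δ:[((p2 → (p0 → p0)) → ((p2 → p0) → (p2 → p1)))=T] refutes=False
  v=1001: Γ:[] Δ:[((p2 → (p0 → p0)) → ((p2 → p0) → (p2 → p1)))=T] refutes=False
  v=1010: Γ:[] Δ:[((p2 → (p0 → p0)) → ((p2 → p0) → (p2 → p1)))=F] refutes=True  ← countermodel

Result: [1, 0, 1, 0]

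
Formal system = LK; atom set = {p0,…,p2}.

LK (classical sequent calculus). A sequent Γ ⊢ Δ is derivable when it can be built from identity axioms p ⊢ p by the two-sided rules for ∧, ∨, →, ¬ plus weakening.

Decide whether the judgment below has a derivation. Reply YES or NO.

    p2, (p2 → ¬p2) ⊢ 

Derivation (root first):
[→L] p2, (p2 → ¬p2) ⊢ 
  [Ax] p2 ⊢ p2
  [¬L] p2, ¬p2 ⊢ 
    [Ax] p2 ⊢ p2

Result: YES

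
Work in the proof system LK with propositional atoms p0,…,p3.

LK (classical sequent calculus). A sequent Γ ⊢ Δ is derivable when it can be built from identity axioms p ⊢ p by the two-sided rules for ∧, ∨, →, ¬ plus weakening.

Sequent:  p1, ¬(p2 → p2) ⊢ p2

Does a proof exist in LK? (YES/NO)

Proof tree:
[¬L] p1, ¬(p2 → p2) ⊢ p2
  [WR] p1 ⊢ (p2 → p2), p2
    [→R] p1 ⊢ (p2 → p2)
      [WL] p2, p1 ⊢ p2
        [Ax] p2 ⊢ p2

Result: YES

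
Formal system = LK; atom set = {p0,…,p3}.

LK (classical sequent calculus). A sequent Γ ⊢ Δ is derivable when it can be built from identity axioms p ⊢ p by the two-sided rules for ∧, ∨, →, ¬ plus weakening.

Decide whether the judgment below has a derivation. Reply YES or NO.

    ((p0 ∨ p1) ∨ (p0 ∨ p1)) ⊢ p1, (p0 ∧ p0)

Derivation (root first):
[∨L] ((p0 ∨ p1) ∨ (p0 ∨ p1)) ⊢ p1, (p0 ∧ p0)
  [∧R] (p0 ∨ p1) ⊢ p1, (p0 ∧ p0)
    [∨L] (p0 ∨ p1) ⊢ p1, p0
      [Ax] p0 ⊢ p0
      [Ax] p1 ⊢ p1
    [∨L] (p0 ∨ p1) ⊢ p1, p0
      [Ax] p0 ⊢ p0
      [Ax] p1 ⊢ p1
  [∧R] (p0 ∨ p1) ⊢ p1, (p0 ∧ p0)
    [∨L] (p0 ∨ p1) ⊢ p1, p0
      [Ax] p0 ⊢ p0
      [Ax] p1 ⊢ p1
    [∨L] (p0 ∨ p1) ⊢ p1, p0
      [Ax] p0 ⊢ p0
      [Ax] p1 ⊢ p1

Result: YES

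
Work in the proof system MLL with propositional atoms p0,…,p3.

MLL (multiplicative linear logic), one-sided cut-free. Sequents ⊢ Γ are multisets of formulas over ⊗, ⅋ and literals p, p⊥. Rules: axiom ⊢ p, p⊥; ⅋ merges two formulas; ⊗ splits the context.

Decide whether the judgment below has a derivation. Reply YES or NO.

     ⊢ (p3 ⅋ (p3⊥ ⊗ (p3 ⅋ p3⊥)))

Derivation (root first):
[⅋]  ⊢ (p3 ⅋ (p3⊥ ⊗ (p3 ⅋ p3⊥)))
  [⊗]  ⊢ p3, (p3⊥ ⊗ (p3 ⅋ p3⊥))
    [Ax]  ⊢ p3, p3⊥
    [⅋]  ⊢ (p3 ⅋ p3⊥)
      [Ax]  ⊢ p3, p3⊥

Result: YES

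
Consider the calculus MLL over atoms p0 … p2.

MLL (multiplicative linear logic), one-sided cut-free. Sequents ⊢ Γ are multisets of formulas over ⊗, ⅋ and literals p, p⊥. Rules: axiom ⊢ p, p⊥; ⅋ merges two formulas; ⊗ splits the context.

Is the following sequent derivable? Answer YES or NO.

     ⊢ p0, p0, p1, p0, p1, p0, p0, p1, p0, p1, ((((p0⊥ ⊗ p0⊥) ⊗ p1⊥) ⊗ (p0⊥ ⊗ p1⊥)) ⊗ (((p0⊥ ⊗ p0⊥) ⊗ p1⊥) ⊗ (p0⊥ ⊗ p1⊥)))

Proof tree:
[⊗]  ⊢ p0, p0, p1, p0, p1, p0, p0, p1, p0, p1, ((((p0⊥ ⊗ p0⊥) ⊗ p1⊥) ⊗ (p0⊥ ⊗ p1⊥)) ⊗ (((p0⊥ ⊗ p0⊥) ⊗ p1⊥) ⊗ (p0⊥ ⊗ p1⊥)))
  [⊗]  ⊢ p0, p0, p1, p0, p1, (((p0⊥ ⊗ p0⊥) ⊗ p1⊥) ⊗ (p0⊥ ⊗ p1⊥))
    [⊗]  ⊢ p0, p0, p1, ((p0⊥ ⊗ p0⊥) ⊗ p1⊥)
      [⊗]  ⊢ p0, p0, (p0⊥ ⊗ p0⊥)
        [Ax]  ⊢ p0, p0⊥
        [Ax]  ⊢ p0, p0⊥
      [Ax]  ⊢ p1, p1⊥
    [⊗]  ⊢ p0, p1, (p0⊥ ⊗ p1⊥)
      [Ax]  ⊢ p0, p0⊥
      [Ax]  ⊢ p1, p1⊥
  [⊗]  ⊢ p0, p0, p1, p0, p1, (((p0⊥ ⊗ p0⊥) ⊗ p1⊥) ⊗ (p0⊥ ⊗ p1⊥))
    [⊗]  ⊢ p0, p0, p1, ((p0⊥ ⊗ p0⊥) ⊗ p1⊥)
      [⊗]  ⊢ p0, p0, (p0⊥ ⊗ p0⊥)
        [Ax]  ⊢ p0, p0⊥
        [Ax]  ⊢ p0, p0⊥
      [Ax]  ⊢ p1, p1⊥
    [⊗]  ⊢ p0, p1, (p0⊥ ⊗ p1⊥)
      [Ax]  ⊢ p0, p0⊥
      [Ax]  ⊢ p1, p1⊥

Result: YES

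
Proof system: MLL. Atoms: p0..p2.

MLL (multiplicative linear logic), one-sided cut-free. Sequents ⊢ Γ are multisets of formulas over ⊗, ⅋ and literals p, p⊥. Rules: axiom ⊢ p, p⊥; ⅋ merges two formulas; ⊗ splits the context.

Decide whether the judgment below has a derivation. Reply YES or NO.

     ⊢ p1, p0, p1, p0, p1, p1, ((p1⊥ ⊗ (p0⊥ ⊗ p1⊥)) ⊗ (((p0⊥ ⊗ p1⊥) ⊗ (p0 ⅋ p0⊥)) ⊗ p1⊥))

Derivation trace:
[⊗]  ⊢ p1, p0, p1, p0, p1, p1, ((p1⊥ ⊗ (p0⊥ ⊗ p1⊥)) ⊗ (((p0⊥ ⊗ p1⊥) ⊗ (p0 ⅋ p0⊥)) ⊗ p1⊥))
  [⊗]  ⊢ p1, p0, p1, (p1⊥ ⊗ (p0⊥ ⊗ p1⊥))
    [Ax]  ⊢ p1, p1⊥
    [⊗]  ⊢ p0, p1, (p0⊥ ⊗ p1⊥)
      [Ax]  ⊢ p0, p0⊥
      [Ax]  ⊢ p1, p1⊥
  [⊗]  ⊢ p0, p1, p1, (((p0⊥ ⊗ p1⊥) ⊗ (p0 ⅋ p0⊥)) ⊗ p1⊥)
    [⊗]  ⊢ p0, p1, ((p0⊥ ⊗ p1⊥) ⊗ (p0 ⅋ p0⊥))
      [⊗]  ⊢ p0, p1, (p0⊥ ⊗ p1⊥)
        [Ax]  ⊢ p0, p0⊥
        [Ax]  ⊢ p1, p1⊥
      [⅋]  ⊢ (p0 ⅋ p0⊥)
        [Ax]  ⊢ p0, p0⊥
    [Ax]  ⊢ p1, p1⊥

Result: YES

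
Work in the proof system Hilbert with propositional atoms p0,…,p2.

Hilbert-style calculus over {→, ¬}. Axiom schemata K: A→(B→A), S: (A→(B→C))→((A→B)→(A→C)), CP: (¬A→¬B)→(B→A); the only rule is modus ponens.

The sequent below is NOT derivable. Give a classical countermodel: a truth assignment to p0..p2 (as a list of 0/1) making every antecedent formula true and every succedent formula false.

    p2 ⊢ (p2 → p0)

Enumerate valuations to refute Γ ⊢ Δ:
  v=000: Γ:[p2=F] Δ:[(p2 → p0)=T] refutes=False
  v=001: Γ:[p2=T] Δ:[(p2 → p0)=F] refutes=True  ← countermodel

Result: [0, 0, 1]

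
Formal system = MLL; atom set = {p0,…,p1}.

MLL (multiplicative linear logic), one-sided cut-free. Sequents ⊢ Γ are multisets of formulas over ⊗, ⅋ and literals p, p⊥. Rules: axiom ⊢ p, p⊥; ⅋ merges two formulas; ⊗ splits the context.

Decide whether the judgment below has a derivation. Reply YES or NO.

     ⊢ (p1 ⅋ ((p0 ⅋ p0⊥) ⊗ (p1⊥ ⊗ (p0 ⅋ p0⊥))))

Proof tree:
[⅋]  ⊢ (p1 ⅋ ((p0 ⅋ p0⊥) ⊗ (p1⊥ ⊗ (p0 ⅋ p0⊥))))
  [⊗]  ⊢ p1, ((p0 ⅋ p0⊥) ⊗ (p1⊥ ⊗ (p0 ⅋ p0⊥)))
    [⅋]  ⊢ (p0 ⅋ p0⊥)
      [Ax]  ⊢ p0, p0⊥
    [⊗]  ⊢ p1, (p1⊥ ⊗ (p0 ⅋ p0⊥))
      [Ax]  ⊢ p1, p1⊥
      [⅋]  ⊢ (p0 ⅋ p0⊥)
        [Ax]  ⊢ p0, p0⊥

Result: YES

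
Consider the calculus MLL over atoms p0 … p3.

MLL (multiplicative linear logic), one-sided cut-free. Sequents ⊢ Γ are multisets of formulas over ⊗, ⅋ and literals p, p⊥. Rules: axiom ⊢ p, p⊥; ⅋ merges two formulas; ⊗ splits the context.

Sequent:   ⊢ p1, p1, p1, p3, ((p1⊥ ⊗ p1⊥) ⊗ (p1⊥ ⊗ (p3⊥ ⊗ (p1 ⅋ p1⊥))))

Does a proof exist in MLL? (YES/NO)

Proof tree:
[⊗]  ⊢ p1, p1, p1, p3, ((p1⊥ ⊗ p1⊥) ⊗ (p1⊥ ⊗ (p3⊥ ⊗ (p1 ⅋ p1⊥))))
  [⊗]  ⊢ p1, p1, (p1⊥ ⊗ p1⊥)
    [Ax]  ⊢ p1, p1⊥
    [Ax]  ⊢ p1, p1⊥
  [⊗]  ⊢ p1, p3, (p1⊥ ⊗ (p3⊥ ⊗ (p1 ⅋ p1⊥)))
    [Ax]  ⊢ p1, p1⊥
    [⊗]  ⊢ p3, (p3⊥ ⊗ (p1 ⅋ p1⊥))
      [Ax]  ⊢ p3, p3⊥
      [⅋]  ⊢ (p1 ⅋ p1⊥)
        [Ax]  ⊢ p1, p1⊥

Result: YES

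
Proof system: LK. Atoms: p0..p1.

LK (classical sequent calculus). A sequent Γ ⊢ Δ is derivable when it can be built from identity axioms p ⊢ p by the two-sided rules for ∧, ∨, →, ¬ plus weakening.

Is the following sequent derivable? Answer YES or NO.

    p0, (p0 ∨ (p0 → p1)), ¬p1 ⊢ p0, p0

Derivation trace:
[WR] p0, (p0 ∨ (p0 → p1)), ¬p1 ⊢ p0, p0
  [¬L] p0, (p0 ∨ (p0 → p1)), ¬p1 ⊢ p0
    [∨L] p0, (p0 ∨ (p0 → p1)) ⊢ p1, p0
      [Ax] p0 ⊢ p0
      [→L] p0, (p0 → p1) ⊢ p1
        [Ax] p0 ⊢ p0
        [Ax] p1 ⊢ p1

Result: YES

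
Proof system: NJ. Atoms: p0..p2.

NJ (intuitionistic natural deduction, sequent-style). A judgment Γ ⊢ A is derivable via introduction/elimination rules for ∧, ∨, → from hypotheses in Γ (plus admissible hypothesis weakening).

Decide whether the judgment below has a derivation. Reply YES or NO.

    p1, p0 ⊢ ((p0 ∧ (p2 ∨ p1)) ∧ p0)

Derivation trace:
[∧I] p1, p0 ⊢ ((p0 ∧ (p2 ∨ p1)) ∧ p0)
  [∧I] p1, p0 ⊢ (p0 ∧ (p2 ∨ p1))
    [Ax] p0 ⊢ p0
    [∨I₂] p1 ⊢ (p2 ∨ p1)
      [Ax] p1 ⊢ p1
  [Ax] p0 ⊢ p0

Result: YES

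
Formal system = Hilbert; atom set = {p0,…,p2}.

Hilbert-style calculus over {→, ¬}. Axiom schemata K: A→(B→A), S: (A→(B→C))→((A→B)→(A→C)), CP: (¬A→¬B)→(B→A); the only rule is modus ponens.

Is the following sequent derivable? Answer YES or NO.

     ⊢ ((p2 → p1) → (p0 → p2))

Search for a countermodel by truth-table:
  v=000: Γ:[] Δ:[((p2 → p1) → (p0 → p2))=T] refutes=False
  v=001: Γ:[] Δ:[((p2 → p1) → (p0 → p2))=T] refutes=False
  v=010: Γ:[] Δ:[((p2 → p1) → (p0 → p2))=T] refutes=False
  v=011: Γ:[] Δ:[((p2 → p1) → (p0 → p2))=T] refutes=False
  v=100: Γ:[] Δ:[((p2 → p1) → (p0 → p2))=F] refutes=True  ← countermodel

Result: NO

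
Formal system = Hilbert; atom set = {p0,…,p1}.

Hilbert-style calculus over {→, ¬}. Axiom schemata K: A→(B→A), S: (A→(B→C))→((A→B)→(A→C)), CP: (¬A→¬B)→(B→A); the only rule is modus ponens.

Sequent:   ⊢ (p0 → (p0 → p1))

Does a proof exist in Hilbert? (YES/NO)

Truth-table refutation:
  v=00: Γ:[] Δ:[(p0 → (p0 → p1))=T] refutes=False
  v=01: Γ:[] Δ:[(p0 → (p0 → p1))=T] refutes=False
  v=10: Γ:[] Δ:[(p0 → (p0 → p1))=F] refutes=True  ← countermodel

Result: NO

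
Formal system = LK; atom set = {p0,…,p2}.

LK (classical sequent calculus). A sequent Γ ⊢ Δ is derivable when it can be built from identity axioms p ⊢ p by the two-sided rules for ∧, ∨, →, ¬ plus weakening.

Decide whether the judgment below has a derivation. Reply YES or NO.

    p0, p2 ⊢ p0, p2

Derivation trace:
[WR] p0, p2 ⊢ p0, p2
  [WL] p0, p2 ⊢ p0
    [Ax] p0 ⊢ p0

Result: YES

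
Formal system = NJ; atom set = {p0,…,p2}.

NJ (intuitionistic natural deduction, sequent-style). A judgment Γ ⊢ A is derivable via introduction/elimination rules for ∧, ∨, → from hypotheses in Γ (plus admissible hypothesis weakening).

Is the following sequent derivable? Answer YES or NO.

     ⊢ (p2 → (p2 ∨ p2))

Proof tree:
[→I]  ⊢ (p2 → (p2 ∨ p2))
  [∨I₁] p2 ⊢ (p2 ∨ p2)
    [Ax] p2 ⊢ p2

Result: YES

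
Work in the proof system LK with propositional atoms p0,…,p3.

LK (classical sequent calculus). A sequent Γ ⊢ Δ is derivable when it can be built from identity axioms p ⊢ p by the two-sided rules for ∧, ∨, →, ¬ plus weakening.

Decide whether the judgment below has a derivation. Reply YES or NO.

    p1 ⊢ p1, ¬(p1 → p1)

Derivation (root first):
[¬R] p1 ⊢ p1, ¬(p1 → p1)
  [→L] p1, (p1 → p1) ⊢ p1
    [Ax] p1 ⊢ p1
    [Ax] p1 ⊢ p1

Result: YES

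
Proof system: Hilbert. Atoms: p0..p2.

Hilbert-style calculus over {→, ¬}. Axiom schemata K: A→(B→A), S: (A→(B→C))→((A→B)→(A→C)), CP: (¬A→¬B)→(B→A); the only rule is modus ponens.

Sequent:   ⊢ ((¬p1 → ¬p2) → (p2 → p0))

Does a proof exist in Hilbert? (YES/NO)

Truth-table refutation:
  v=000: Γ:[] Δ:[((¬p1 → ¬p2) → (p2 → p0))=T] refutes=False
  v=001: Γ:[] Δ:[((¬p1 → ¬p2) → (p2 → p0))=T] refutes=False
  v=010: Γ:[] Δ:[((¬p1 → ¬p2) → (p2 → p0))=T] refutes=False
  v=011: Γ:[] Δ:[((¬p1 → ¬p2) → (p2 → p0))=F] refutes=True  ← countermodel

Result: NO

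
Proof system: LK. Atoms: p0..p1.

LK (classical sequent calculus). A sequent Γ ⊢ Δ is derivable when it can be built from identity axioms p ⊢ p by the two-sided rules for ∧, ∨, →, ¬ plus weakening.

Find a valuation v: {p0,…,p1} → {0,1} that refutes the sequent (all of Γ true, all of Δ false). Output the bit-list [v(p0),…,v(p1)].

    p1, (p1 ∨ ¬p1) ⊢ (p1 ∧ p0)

Search for a countermodel by truth-table:
  v=00: Γ:[p1=F, (p1 ∨ ¬p1)=T] Δ:[(p1 ∧ p0)=F] refutes=False
  v=01: Γ:[p1=T, (p1 ∨ ¬p1)=T] Δ:[(p1 ∧ p0)=F] refutes=True  ← countermodel

Result: [0, 1]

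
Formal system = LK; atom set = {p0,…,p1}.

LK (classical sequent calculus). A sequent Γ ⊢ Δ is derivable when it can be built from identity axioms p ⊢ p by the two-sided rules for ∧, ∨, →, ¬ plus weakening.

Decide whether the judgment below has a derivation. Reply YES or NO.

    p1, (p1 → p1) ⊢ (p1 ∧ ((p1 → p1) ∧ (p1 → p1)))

Proof tree:
[∧R] p1, (p1 → p1) ⊢ (p1 ∧ ((p1 → p1) ∧ (p1 → p1)))
  [Ax] p1 ⊢ p1
  [∧R] (p1 → p1) ⊢ ((p1 → p1) ∧ (p1 → p1))
    [→R] (p1 → p1) ⊢ (p1 → p1)
      [→L] p1, (p1 → p1) ⊢ p1
        [Ax] p1 ⊢ p1
        [Ax] p1 ⊢ p1
    [→R] (p1 → p1) ⊢ (p1 → p1)
      [→L] p1, (p1 → p1) ⊢ p1
        [Ax] p1 ⊢ p1
        [Ax] p1 ⊢ p1

Result: YES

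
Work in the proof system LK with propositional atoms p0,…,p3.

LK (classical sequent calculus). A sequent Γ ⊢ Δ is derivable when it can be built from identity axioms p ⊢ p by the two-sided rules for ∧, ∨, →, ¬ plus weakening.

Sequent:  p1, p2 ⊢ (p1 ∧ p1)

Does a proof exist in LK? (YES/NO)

Derivation trace:
[∧R] p1, p2 ⊢ (p1 ∧ p1)
  [WL] p1, p2 ⊢ p1
    [Ax] p1 ⊢ p1
  [Ax] p1 ⊢ p1

Result: YES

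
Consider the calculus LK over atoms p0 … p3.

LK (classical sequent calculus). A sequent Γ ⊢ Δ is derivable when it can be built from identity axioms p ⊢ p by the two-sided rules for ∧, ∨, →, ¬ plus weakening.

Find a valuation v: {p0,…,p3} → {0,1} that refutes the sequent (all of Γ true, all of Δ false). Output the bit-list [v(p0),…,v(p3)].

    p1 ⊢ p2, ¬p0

Truth-table refutation:
  v=0000: Γ:[p1=F] Δ:[p2=F, ¬p0=T] refutes=False
  v=0001: Γ:[p1=F] Δ:[p2=F, ¬p0=T] refutes=False
  v=0010: Γ:[p1=F] Δ:[p2=T, ¬p0=T] refutes=False
  v=0011: Γ:[p1=F] Δ:[p2=T, ¬p0=T] refutes=False
  v=0100: Γ:[p1=T] Δ:[p2=F, ¬p0=T] refutes=False
  v=0101: Γ:[p1=T] Δ:[p2=F, ¬p0=T] refutes=False
  v=0110: Γ:[p1=T] Δ:[p2=T, ¬p0=T] refutes=False
  v=0111: Γ:[p1=T] Δ:[p2=T, ¬p0=T] refutes=False
  v=1000: Γ:[p1=F] Δ:[p2=F, ¬p0=F] refutes=False
  v=1001: Γ:[p1=F] Δ:[p2=F, ¬p0=F] refutes=False
  v=1010: Γ:[p1=F] Δ:[p2=T, ¬p0=F] refutes=False
  v=1011: Γ:[p1=F] Δ:[p2=T, ¬p0=F] refutes=False
  v=1100: Γ:[p1=T] Δ:[p2=F, ¬p0=F] refutes=True  ← countermodel

Result: [1, 1, 0, 0]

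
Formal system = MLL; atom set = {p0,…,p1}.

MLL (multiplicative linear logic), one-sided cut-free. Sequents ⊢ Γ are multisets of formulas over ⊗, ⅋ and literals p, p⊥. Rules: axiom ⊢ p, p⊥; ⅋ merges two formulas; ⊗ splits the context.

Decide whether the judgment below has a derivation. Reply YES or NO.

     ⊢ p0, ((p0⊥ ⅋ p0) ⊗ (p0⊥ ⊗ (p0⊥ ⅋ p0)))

Derivation (root first):
[⊗]  ⊢ p0, ((p0⊥ ⅋ p0) ⊗ (p0⊥ ⊗ (p0⊥ ⅋ p0)))
  [⅋]  ⊢ (p0⊥ ⅋ p0)
    [Ax]  ⊢ p0, p0⊥
  [⊗]  ⊢ p0, (p0⊥ ⊗ (p0⊥ ⅋ p0))
    [Ax]  ⊢ p0, p0⊥
    [⅋]  ⊢ (p0⊥ ⅋ p0)
      [Ax]  ⊢ p0, p0⊥

Result: YES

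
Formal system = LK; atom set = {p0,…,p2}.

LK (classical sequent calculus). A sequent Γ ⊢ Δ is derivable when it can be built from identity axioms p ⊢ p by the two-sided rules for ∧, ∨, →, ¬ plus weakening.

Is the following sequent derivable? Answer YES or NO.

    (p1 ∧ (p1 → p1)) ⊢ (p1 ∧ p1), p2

Derivation (root first):
[∧L] (p1 ∧ (p1 → p1)) ⊢ (p1 ∧ p1), p2
  [WR] p1, (p1 → p1) ⊢ (p1 ∧ p1), p2
    [∧R] p1, (p1 → p1) ⊢ (p1 ∧ p1)
      [→L] p1, (p1 → p1) ⊢ p1
        [Ax] p1 ⊢ p1
        [Ax] p1 ⊢ p1
      [→L] p1, (p1 → p1) ⊢ p1
        [Ax] p1 ⊢ p1
        [Ax] p1 ⊢ p1

Result: YES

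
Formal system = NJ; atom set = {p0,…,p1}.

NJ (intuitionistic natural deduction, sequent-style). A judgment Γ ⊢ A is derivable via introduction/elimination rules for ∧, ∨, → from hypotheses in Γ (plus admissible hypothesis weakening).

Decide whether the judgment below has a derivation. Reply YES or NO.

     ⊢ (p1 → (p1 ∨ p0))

Derivation (root first):
[→I]  ⊢ (p1 → (p1 ∨ p0))
  [∨I₁] p1 ⊢ (p1 ∨ p0)
    [Ax] p1 ⊢ p1

Result: YES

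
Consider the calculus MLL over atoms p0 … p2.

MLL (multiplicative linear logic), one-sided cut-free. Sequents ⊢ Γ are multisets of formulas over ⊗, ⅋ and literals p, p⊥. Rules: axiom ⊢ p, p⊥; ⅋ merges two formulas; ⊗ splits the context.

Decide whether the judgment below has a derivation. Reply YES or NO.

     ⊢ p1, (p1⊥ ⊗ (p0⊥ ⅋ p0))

Proof tree:
[⊗]  ⊢ p1, (p1⊥ ⊗ (p0⊥ ⅋ p0))
  [Ax]  ⊢ p1, p1⊥
  [⅋]  ⊢ (p0⊥ ⅋ p0)
    [Ax]  ⊢ p0, p0⊥

Result: YES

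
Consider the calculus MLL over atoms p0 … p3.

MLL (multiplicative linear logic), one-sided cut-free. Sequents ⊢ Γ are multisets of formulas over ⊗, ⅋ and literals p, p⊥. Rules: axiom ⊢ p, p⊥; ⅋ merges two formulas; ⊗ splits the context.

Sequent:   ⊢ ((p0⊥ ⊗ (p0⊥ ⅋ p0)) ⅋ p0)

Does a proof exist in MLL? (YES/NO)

Proof tree:
[⅋]  ⊢ ((p0⊥ ⊗ (p0⊥ ⅋ p0)) ⅋ p0)
  [⊗]  ⊢ p0, (p0⊥ ⊗ (p0⊥ ⅋ p0))
    [Ax]  ⊢ p0, p0⊥
    [⅋]  ⊢ (p0⊥ ⅋ p0)
      [Ax]  ⊢ p0, p0⊥

Result: YES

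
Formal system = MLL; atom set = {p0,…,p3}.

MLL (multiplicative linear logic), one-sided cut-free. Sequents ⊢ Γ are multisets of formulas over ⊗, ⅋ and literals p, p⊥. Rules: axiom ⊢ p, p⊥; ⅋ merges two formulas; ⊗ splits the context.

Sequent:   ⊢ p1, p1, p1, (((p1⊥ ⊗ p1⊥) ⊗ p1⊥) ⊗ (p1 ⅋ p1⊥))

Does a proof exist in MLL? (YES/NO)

Derivation (root first):
[⊗]  ⊢ p1, p1, p1, (((p1⊥ ⊗ p1⊥) ⊗ p1⊥) ⊗ (p1 ⅋ p1⊥))
  [⊗]  ⊢ p1, p1, p1, ((p1⊥ ⊗ p1⊥) ⊗ p1⊥)
    [⊗]  ⊢ p1, p1, (p1⊥ ⊗ p1⊥)
      [Ax]  ⊢ p1, p1⊥
      [Ax]  ⊢ p1, p1⊥
    [Ax]  ⊢ p1, p1⊥
  [⅋]  ⊢ (p1 ⅋ p1⊥)
    [Ax]  ⊢ p1, p1⊥

Result: YES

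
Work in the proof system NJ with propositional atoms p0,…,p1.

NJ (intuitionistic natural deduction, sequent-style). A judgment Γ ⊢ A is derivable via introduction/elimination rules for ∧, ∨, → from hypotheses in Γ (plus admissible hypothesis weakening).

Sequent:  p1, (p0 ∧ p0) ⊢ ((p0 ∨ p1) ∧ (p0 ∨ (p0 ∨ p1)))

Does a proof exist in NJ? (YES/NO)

Derivation trace:
[∧I] p1, (p0 ∧ p0) ⊢ ((p0 ∨ p1) ∧ (p0 ∨ (p0 ∨ p1)))
  [∨I₂] p1 ⊢ (p0 ∨ p1)
    [Ax] p1 ⊢ p1
  [∨I₂] p1, (p0 ∧ p0) ⊢ (p0 ∨ (p0 ∨ p1))
    [∨I₂] p1, (p0 ∧ p0) ⊢ (p0 ∨ p1)
      [Wk] p1, (p0 ∧ p0) ⊢ p1
        [Ax] p1 ⊢ p1

Result: YES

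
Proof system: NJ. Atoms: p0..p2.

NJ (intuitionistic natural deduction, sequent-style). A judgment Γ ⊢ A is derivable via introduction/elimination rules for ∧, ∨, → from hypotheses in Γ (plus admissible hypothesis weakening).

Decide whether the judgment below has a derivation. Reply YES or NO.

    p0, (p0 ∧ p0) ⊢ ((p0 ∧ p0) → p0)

Proof tree:
[→I] p0, (p0 ∧ p0) ⊢ ((p0 ∧ p0) → p0)
  [Wk] p0, (p0 ∧ p0), (p0 ∧ p0) ⊢ p0
    [Wk] p0, (p0 ∧ p0) ⊢ p0
      [Ax] p0 ⊢ p0

Result: YES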